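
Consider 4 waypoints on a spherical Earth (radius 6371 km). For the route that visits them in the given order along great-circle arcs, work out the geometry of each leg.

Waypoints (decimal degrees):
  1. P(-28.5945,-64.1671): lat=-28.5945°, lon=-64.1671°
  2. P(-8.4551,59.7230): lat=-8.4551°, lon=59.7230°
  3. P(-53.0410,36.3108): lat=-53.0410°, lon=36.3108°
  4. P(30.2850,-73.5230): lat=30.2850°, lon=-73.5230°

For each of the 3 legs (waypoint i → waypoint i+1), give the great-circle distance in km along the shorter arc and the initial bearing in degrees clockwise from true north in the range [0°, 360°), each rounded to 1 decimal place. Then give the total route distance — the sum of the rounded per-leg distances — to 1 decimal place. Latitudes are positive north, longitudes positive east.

Leg 1: φ1=-0.4990682, φ2=-0.1475693, Δφ=0.3514988, Δλ=2.1622902 rad; a=sin²(Δφ/2)+cosφ1·cosφ2·sin²(Δλ/2)=0.7069487500; c=2·atan2(√a, √(1-a))=1.997527688; dist=6371·c=12726.249 ≈ 12726.2 km; running total=12726.2 km
Leg 1 bearing: y=sinΔλ·cosφ2=0.82108652, x=cosφ1·sinφ2-sinφ1·cosφ2·cosΔλ=-0.39307224; θ=atan2(y, x)=115.5815° ≈ 115.6°
Leg 2: φ1=-0.1475693, φ2=-0.9257401, Δφ=-0.7781708, Δλ=-0.4086200 rad; a=sin²(Δφ/2)+cosφ1·cosφ2·sin²(Δλ/2)=0.1683817625; c=2·atan2(√a, √(1-a))=0.845661339; dist=6371·c=5387.708 ≈ 5387.7 km; running total=18113.9 km
Leg 2 bearing: y=sinΔλ·cosφ2=-0.23890003, x=cosφ1·sinφ2-sinφ1·cosφ2·cosΔλ=-0.70925606; θ=atan2(y, x)=-161.3848° <0 so +360° → 198.6152° ≈ 198.6°
Leg 3: φ1=-0.9257401, φ2=0.5285730, Δφ=1.4543131, Δλ=-1.9169614 rad; a=sin²(Δφ/2)+cosφ1·cosφ2·sin²(Δλ/2)=0.7895638933; c=2·atan2(√a, √(1-a))=2.188454721; dist=6371·c=13942.645 ≈ 13942.6 km; running total=32056.5 km
Leg 3 bearing: y=sinΔλ·cosφ2=-0.81230382, x=cosφ1·sinφ2-sinφ1·cosφ2·cosΔλ=0.06909061; θ=atan2(y, x)=-85.1384° <0 so +360° → 274.8616° ≈ 274.9°

Leg 1: dist=12726.2 km, bearing=115.6°
Leg 2: dist=5387.7 km, bearing=198.6°
Leg 3: dist=13942.6 km, bearing=274.9°
Total: 32056.5 km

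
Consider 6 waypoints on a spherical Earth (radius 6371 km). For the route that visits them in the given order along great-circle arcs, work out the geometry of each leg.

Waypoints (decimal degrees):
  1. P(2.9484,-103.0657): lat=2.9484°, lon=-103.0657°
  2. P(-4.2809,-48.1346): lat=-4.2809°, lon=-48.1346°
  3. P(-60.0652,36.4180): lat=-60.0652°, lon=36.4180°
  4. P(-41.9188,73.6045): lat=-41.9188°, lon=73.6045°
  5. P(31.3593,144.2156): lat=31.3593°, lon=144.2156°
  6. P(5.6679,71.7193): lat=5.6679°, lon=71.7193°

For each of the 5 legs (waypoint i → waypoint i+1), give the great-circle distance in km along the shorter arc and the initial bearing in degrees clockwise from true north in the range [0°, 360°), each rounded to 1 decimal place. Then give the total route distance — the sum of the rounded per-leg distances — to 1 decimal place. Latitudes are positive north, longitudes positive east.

Leg 1: φ1=0.0514593, φ2=-0.0747158, Δφ=-0.1261751, Δλ=0.9587286 rad; a=sin²(Δφ/2)+cosφ1·cosφ2·sin²(Δλ/2)=0.2158199510; c=2·atan2(√a, √(1-a))=0.966284970; dist=6371·c=6156.202 ≈ 6156.2 km; running total=6156.2 km
Leg 1 bearing: y=sinΔλ·cosφ2=0.81617826, x=cosφ1·sinφ2-sinφ1·cosφ2·cosΔλ=-0.10401850; θ=atan2(y, x)=97.2630° ≈ 97.3°
Leg 2: φ1=-0.0747158, φ2=-1.0483355, Δφ=-0.9736197, Δλ=1.4757213 rad; a=sin²(Δφ/2)+cosφ1·cosφ2·sin²(Δλ/2)=0.4440358893; c=2·atan2(√a, √(1-a))=1.458633073; dist=6371·c=9292.951 ≈ 9293.0 km; running total=15449.2 km
Leg 2 bearing: y=sinΔλ·cosφ2=0.49676052, x=cosφ1·sinφ2-sinφ1·cosφ2·cosΔλ=-0.86063991; θ=atan2(y, x)=150.0065° ≈ 150.0°
Leg 3: φ1=-1.0483355, φ2=-0.7316211, Δφ=0.3167144, Δλ=0.6490269 rad; a=sin²(Δφ/2)+cosφ1·cosφ2·sin²(Δλ/2)=0.0626171516; c=2·atan2(√a, √(1-a))=0.505844273; dist=6371·c=3222.734 ≈ 3222.7 km; running total=18671.9 km
Leg 3 bearing: y=sinΔλ·cosφ2=0.44973793, x=cosφ1·sinφ2-sinφ1·cosφ2·cosΔλ=0.18033516; θ=atan2(y, x)=68.1503° ≈ 68.2°
Leg 4: φ1=-0.7316211, φ2=0.5473230, Δφ=1.2789441, Δλ=1.2323962 rad; a=sin²(Δφ/2)+cosφ1·cosφ2·sin²(Δλ/2)=0.5683657819; c=2·atan2(√a, √(1-a))=1.707957560; dist=6371·c=10881.398 ≈ 10881.4 km; running total=29553.3 km
Leg 4 bearing: y=sinΔλ·cosφ2=0.80549227, x=cosφ1·sinφ2-sinφ1·cosφ2·cosΔλ=0.57661658; θ=atan2(y, x)=54.4028° ≈ 54.4°
Leg 5: φ1=0.5473230, φ2=0.0989235, Δφ=-0.4483995, Δλ=-1.2652991 rad; a=sin²(Δφ/2)+cosφ1·cosφ2·sin²(Δλ/2)=0.3465139757; c=2·atan2(√a, √(1-a))=1.258786496; dist=6371·c=8019.729 ≈ 8019.7 km; running total=37573.0 km
Leg 5 bearing: y=sinΔλ·cosφ2=-0.94903496, x=cosφ1·sinφ2-sinφ1·cosφ2·cosΔλ=-0.07141996; θ=atan2(y, x)=-94.3037° <0 so +360° → 265.6963° ≈ 265.7°

Leg 1: dist=6156.2 km, bearing=97.3°
Leg 2: dist=9293.0 km, bearing=150.0°
Leg 3: dist=3222.7 km, bearing=68.2°
Leg 4: dist=10881.4 km, bearing=54.4°
Leg 5: dist=8019.7 km, bearing=265.7°
Total: 37573.0 km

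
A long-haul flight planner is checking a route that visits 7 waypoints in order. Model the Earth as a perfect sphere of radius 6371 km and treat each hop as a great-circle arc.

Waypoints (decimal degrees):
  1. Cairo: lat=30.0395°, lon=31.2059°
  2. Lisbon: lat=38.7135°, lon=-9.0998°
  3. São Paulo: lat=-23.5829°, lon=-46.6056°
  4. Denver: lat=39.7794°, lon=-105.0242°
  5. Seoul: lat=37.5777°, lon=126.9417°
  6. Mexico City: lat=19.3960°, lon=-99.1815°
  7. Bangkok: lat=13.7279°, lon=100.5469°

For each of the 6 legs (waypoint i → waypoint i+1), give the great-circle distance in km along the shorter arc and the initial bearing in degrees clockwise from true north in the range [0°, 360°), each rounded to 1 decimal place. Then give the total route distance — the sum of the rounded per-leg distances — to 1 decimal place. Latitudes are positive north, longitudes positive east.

Leg 1: φ1=0.5242882, φ2=0.6756780, Δφ=0.1513899, Δλ=-0.7034672 rad; a=sin²(Δφ/2)+cosφ1·cosφ2·sin²(Δλ/2)=0.0858964242; c=2·atan2(√a, √(1-a))=0.594895350; dist=6371·c=3790.078 ≈ 3790.1 km; running total=3790.1 km
Leg 1 bearing: y=sinΔλ·cosφ2=-0.50473831, x=cosφ1·sinφ2-sinφ1·cosφ2·cosΔλ=0.24354086; θ=atan2(y, x)=-64.2423° <0 so +360° → 295.7577° ≈ 295.8°
Leg 2: φ1=0.6756780, φ2=-0.4115993, Δφ=-1.0872773, Δλ=-0.6545997 rad; a=sin²(Δφ/2)+cosφ1·cosφ2·sin²(Δλ/2)=0.3414613147; c=2·atan2(√a, √(1-a))=1.248150077; dist=6371·c=7951.964 ≈ 7952.0 km; running total=11742.1 km
Leg 2 bearing: y=sinΔλ·cosφ2=-0.55799260, x=cosφ1·sinφ2-sinφ1·cosφ2·cosΔλ=-0.76688083; θ=atan2(y, x)=-143.9599° <0 so +360° → 216.0401° ≈ 216.0°
Leg 3: φ1=-0.4115993, φ2=0.6942815, Δφ=1.1058808, Δλ=-1.0195969 rad; a=sin²(Δφ/2)+cosφ1·cosφ2·sin²(Δλ/2)=0.4435589876; c=2·atan2(√a, √(1-a))=1.457673186; dist=6371·c=9286.836 ≈ 9286.8 km; running total=21028.9 km
Leg 3 bearing: y=sinΔλ·cosφ2=-0.65469444, x=cosφ1·sinφ2-sinφ1·cosφ2·cosΔλ=0.74741745; θ=atan2(y, x)=-41.2165° <0 so +360° → 318.7835° ≈ 318.8°
Leg 4: φ1=0.6942815, φ2=0.6558546, Δφ=-0.0384269, Δλ=4.0485687 rad; a=sin²(Δφ/2)+cosφ1·cosφ2·sin²(Δλ/2)=0.4925356207; c=2·atan2(√a, √(1-a))=1.555867014; dist=6371·c=9912.429 ≈ 9912.4 km; running total=30941.3 km
Leg 4 bearing: y=sinΔλ·cosφ2=-0.62422934, x=cosφ1·sinφ2-sinφ1·cosφ2·cosΔλ=0.78109850; θ=atan2(y, x)=-38.6307° <0 so +360° → 321.3693° ≈ 321.4°
Leg 5: φ1=0.6558546, φ2=0.3385241, Δφ=-0.3173305, Δλ=-3.9465944 rad; a=sin²(Δφ/2)+cosφ1·cosφ2·sin²(Δλ/2)=0.6578044956; c=2·atan2(√a, √(1-a))=1.891894706; dist=6371·c=12053.261 ≈ 12053.3 km; running total=42994.6 km
Leg 5 bearing: y=sinΔλ·cosφ2=0.67992162, x=cosφ1·sinφ2-sinφ1·cosφ2·cosΔλ=0.66188938; θ=atan2(y, x)=45.7699° ≈ 45.8°
Leg 6: φ1=0.3385241, φ2=0.2395971, Δφ=-0.0989270, Δλ=3.4859182 rad; a=sin²(Δφ/2)+cosφ1·cosφ2·sin²(Δλ/2)=0.8918535254; c=2·atan2(√a, √(1-a))=2.471408106; dist=6371·c=15745.341 ≈ 15745.3 km; running total=58739.9 km
Leg 6 bearing: y=sinΔλ·cosφ2=-0.32791898, x=cosφ1·sinφ2-sinφ1·cosφ2·cosΔλ=0.52751531; θ=atan2(y, x)=-31.8663° <0 so +360° → 328.1337° ≈ 328.1°

Leg 1: dist=3790.1 km, bearing=295.8°
Leg 2: dist=7952.0 km, bearing=216.0°
Leg 3: dist=9286.8 km, bearing=318.8°
Leg 4: dist=9912.4 km, bearing=321.4°
Leg 5: dist=12053.3 km, bearing=45.8°
Leg 6: dist=15745.3 km, bearing=328.1°
Total: 58739.9 km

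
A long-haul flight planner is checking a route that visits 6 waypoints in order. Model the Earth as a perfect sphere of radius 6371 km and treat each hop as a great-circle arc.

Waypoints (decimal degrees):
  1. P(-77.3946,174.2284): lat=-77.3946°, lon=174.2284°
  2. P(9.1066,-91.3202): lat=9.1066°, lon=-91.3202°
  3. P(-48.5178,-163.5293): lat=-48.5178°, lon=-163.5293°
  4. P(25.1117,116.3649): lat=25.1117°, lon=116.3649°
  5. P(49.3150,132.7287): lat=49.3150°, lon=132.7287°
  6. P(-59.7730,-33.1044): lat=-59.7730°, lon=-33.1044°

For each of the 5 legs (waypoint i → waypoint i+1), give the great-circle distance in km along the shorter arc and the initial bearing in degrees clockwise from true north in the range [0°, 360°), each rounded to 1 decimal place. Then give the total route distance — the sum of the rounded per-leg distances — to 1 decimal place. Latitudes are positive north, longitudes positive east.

Leg 1: dist=11103.5 km, bearing=92.3°
Leg 2: dist=9489.2 km, bearing=219.3°
Leg 3: dist=11387.3 km, bearing=294.0°
Leg 4: dist=3041.6 km, bearing=23.6°
Leg 5: dist=18542.5 km, bearing=212.5°
Total: 53564.1 km

Leg 1: φ1=-1.3507906, φ2=0.1589402, Δφ=1.5097307, Δλ=-4.6346974 rad; a=sin²(Δφ/2)+cosφ1·cosφ2·sin²(Δλ/2)=0.5855906755; c=2·atan2(√a, √(1-a))=1.742824921; dist=6371·c=11103.538 ≈ 11103.5 km; running total=11103.5 km
Leg 1 bearing: y=sinΔλ·cosφ2=0.98441713, x=cosφ1·sinφ2-sinφ1·cosφ2·cosΔλ=-0.04024750; θ=atan2(y, x)=92.3412° ≈ 92.3°
Leg 2: φ1=0.1589402, φ2=-0.8467954, Δφ=-1.0057355, Δλ=-1.2602865 rad; a=sin²(Δφ/2)+cosφ1·cosφ2·sin²(Δλ/2)=0.4593668058; c=2·atan2(√a, √(1-a))=1.489440221; dist=6371·c=9489.224 ≈ 9489.2 km; running total=20592.7 km
Leg 2 bearing: y=sinΔλ·cosφ2=-0.63071061, x=cosφ1·sinφ2-sinφ1·cosφ2·cosΔλ=-0.77175119; θ=atan2(y, x)=-140.7427° <0 so +360° → 219.2573° ≈ 219.3°
Leg 3: φ1=-0.8467954, φ2=0.4382818, Δφ=1.2850772, Δλ=4.8850753 rad; a=sin²(Δφ/2)+cosφ1·cosφ2·sin²(Δλ/2)=0.6074363058; c=2·atan2(√a, √(1-a))=1.787357720; dist=6371·c=11387.256 ≈ 11387.3 km; running total=31980.0 km
Leg 3 bearing: y=sinΔλ·cosφ2=-0.89201467, x=cosφ1·sinφ2-sinφ1·cosφ2·cosΔλ=0.39766768; θ=atan2(y, x)=-65.9723° <0 so +360° → 294.0277° ≈ 294.0°
Leg 4: φ1=0.4382818, φ2=0.8607091, Δφ=0.4224273, Δλ=0.2856022 rad; a=sin²(Δφ/2)+cosφ1·cosφ2·sin²(Δλ/2)=0.0559073044; c=2·atan2(√a, √(1-a))=0.477415579; dist=6371·c=3041.615 ≈ 3041.6 km; running total=35021.6 km
Leg 4 bearing: y=sinΔλ·cosφ2=0.18366321, x=cosφ1·sinφ2-sinφ1·cosφ2·cosΔλ=0.42118231; θ=atan2(y, x)=23.5604° ≈ 23.6°
Leg 5: φ1=0.8607091, φ2=-1.0432357, Δφ=-1.9039448, Δλ=-2.8943336 rad; a=sin²(Δφ/2)+cosφ1·cosφ2·sin²(Δλ/2)=0.9867035667; c=2·atan2(√a, √(1-a))=2.910458178; dist=6371·c=18542.529 ≈ 18542.5 km; running total=53564.1 km
Leg 5 bearing: y=sinΔλ·cosφ2=-0.12321244, x=cosφ1·sinφ2-sinφ1·cosφ2·cosΔλ=-0.19312495; θ=atan2(y, x)=-147.4624° <0 so +360° → 212.5376° ≈ 212.5°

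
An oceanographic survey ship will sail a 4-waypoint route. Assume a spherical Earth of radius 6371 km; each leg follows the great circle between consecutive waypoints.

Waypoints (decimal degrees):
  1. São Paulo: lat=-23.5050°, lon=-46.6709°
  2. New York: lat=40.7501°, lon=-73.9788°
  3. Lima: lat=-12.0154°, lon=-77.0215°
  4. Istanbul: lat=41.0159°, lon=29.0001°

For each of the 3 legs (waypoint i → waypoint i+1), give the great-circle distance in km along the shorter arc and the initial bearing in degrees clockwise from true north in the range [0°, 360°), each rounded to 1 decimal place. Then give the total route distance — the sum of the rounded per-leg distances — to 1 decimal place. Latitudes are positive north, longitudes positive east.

Leg 1: dist=7682.2 km, bearing=338.2°
Leg 2: dist=5875.6 km, bearing=183.7°
Leg 3: dist=12219.8 km, bearing=50.5°
Total: 25777.6 km

Leg 1: φ1=-0.4102396, φ2=0.7112234, Δφ=1.1214631, Δλ=-0.4766128 rad; a=sin²(Δφ/2)+cosφ1·cosφ2·sin²(Δλ/2)=0.3215285211; c=2·atan2(√a, √(1-a))=1.205803110; dist=6371·c=7682.172 ≈ 7682.2 km; running total=7682.2 km
Leg 1 bearing: y=sinΔλ·cosφ2=-0.34754914, x=cosφ1·sinφ2-sinφ1·cosφ2·cosΔλ=0.86706477; θ=atan2(y, x)=-21.8426° <0 so +360° → 338.1574° ≈ 338.2°
Leg 2: φ1=0.7112234, φ2=-0.2097083, Δφ=-0.9209317, Δλ=-0.0531051 rad; a=sin²(Δφ/2)+cosφ1·cosφ2·sin²(Δλ/2)=0.1979829743; c=2·atan2(√a, √(1-a))=0.922243061; dist=6371·c=5875.611 ≈ 5875.6 km; running total=13557.8 km
Leg 2 bearing: y=sinΔλ·cosφ2=-0.05191728, x=cosφ1·sinφ2-sinφ1·cosφ2·cosΔλ=-0.79526565; θ=atan2(y, x)=-176.2649° <0 so +360° → 183.7351° ≈ 183.7°
Leg 3: φ1=-0.2097083, φ2=0.7158625, Δφ=0.9255708, Δλ=1.8504260 rad; a=sin²(Δφ/2)+cosφ1·cosφ2·sin²(Δλ/2)=0.6701526995; c=2·atan2(√a, √(1-a))=1.918037989; dist=6371·c=12219.820 ≈ 12219.8 km; running total=25777.6 km
Leg 3 bearing: y=sinΔλ·cosφ2=0.72521992, x=cosφ1·sinφ2-sinφ1·cosφ2·cosΔλ=0.59853847; θ=atan2(y, x)=50.4665° ≈ 50.5°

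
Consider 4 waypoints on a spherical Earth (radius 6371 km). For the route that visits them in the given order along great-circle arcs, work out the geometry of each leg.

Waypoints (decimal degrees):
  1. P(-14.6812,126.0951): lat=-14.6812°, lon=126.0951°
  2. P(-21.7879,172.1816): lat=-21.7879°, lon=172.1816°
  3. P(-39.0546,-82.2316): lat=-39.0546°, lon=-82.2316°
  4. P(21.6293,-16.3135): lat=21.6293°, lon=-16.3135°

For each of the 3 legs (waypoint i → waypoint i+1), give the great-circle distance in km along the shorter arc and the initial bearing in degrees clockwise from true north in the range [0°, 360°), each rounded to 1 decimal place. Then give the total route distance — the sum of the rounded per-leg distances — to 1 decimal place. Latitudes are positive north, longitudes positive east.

Leg 1: φ1=-0.2562353, φ2=-0.3802706, Δφ=-0.1240353, Δλ=0.8043612 rad; a=sin²(Δφ/2)+cosφ1·cosφ2·sin²(Δλ/2)=0.1414655412; c=2·atan2(√a, √(1-a))=0.771208426; dist=6371·c=4913.369 ≈ 4913.4 km; running total=4913.4 km
Leg 1 bearing: y=sinΔλ·cosφ2=0.66892626, x=cosφ1·sinφ2-sinφ1·cosφ2·cosΔλ=-0.19583110; θ=atan2(y, x)=106.3176° ≈ 106.3°
Leg 2: φ1=-0.3802706, φ2=-0.6816314, Δφ=-0.3013608, Δλ=-4.4403480 rad; a=sin²(Δφ/2)+cosφ1·cosφ2·sin²(Δλ/2)=0.4799450102; c=2·atan2(√a, √(1-a))=1.530675584; dist=6371·c=9751.934 ≈ 9751.9 km; running total=14665.3 km
Leg 2 bearing: y=sinΔλ·cosφ2=0.74798803, x=cosφ1·sinφ2-sinφ1·cosφ2·cosΔλ=-0.66249913; θ=atan2(y, x)=131.5316° ≈ 131.5°
Leg 3: φ1=-0.6816314, φ2=0.3775025, Δφ=1.0591339, Δλ=1.1504879 rad; a=sin²(Δφ/2)+cosφ1·cosφ2·sin²(Δλ/2)=0.4688439532; c=2·atan2(√a, √(1-a))=1.508443838; dist=6371·c=9610.296 ≈ 9610.3 km; running total=24275.6 km
Leg 3 bearing: y=sinΔλ·cosφ2=0.84867967, x=cosφ1·sinφ2-sinφ1·cosφ2·cosΔλ=0.52522378; θ=atan2(y, x)=58.2478° ≈ 58.2°

Leg 1: dist=4913.4 km, bearing=106.3°
Leg 2: dist=9751.9 km, bearing=131.5°
Leg 3: dist=9610.3 km, bearing=58.2°
Total: 24275.6 km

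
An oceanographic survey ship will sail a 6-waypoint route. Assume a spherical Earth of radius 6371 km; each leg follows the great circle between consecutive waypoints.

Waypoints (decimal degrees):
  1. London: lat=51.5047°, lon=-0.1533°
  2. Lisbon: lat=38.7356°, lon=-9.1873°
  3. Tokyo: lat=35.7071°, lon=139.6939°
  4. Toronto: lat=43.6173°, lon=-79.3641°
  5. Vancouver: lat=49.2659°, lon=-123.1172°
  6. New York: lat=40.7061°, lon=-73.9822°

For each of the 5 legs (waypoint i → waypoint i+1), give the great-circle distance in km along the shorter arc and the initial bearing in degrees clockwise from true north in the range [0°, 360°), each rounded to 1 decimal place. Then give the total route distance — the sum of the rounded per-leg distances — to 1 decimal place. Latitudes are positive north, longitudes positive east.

Leg 1: φ1=0.8989266, φ2=0.6760638, Δφ=-0.2228628, Δλ=-0.1576730 rad; a=sin²(Δφ/2)+cosφ1·cosφ2·sin²(Δλ/2)=0.0153771161; c=2·atan2(√a, √(1-a))=0.248649050; dist=6371·c=1584.143 ≈ 1584.1 km; running total=1584.1 km
Leg 1 bearing: y=sinΔλ·cosφ2=-0.12248258, x=cosφ1·sinφ2-sinφ1·cosφ2·cosΔλ=-0.21344943; θ=atan2(y, x)=-150.1517° <0 so +360° → 209.8483° ≈ 209.8°
Leg 2: φ1=0.6760638, φ2=0.6232065, Δφ=-0.0528573, Δλ=2.5984671 rad; a=sin²(Δφ/2)+cosφ1·cosφ2·sin²(Δλ/2)=0.5885268753; c=2·atan2(√a, √(1-a))=1.748788423; dist=6371·c=11141.531 ≈ 11141.5 km; running total=12725.6 km
Leg 2 bearing: y=sinΔλ·cosφ2=0.41965897, x=cosφ1·sinφ2-sinφ1·cosφ2·cosΔλ=0.89024621; θ=atan2(y, x)=25.2390° ≈ 25.2°
Leg 3: φ1=0.6232065, φ2=0.7612655, Δφ=0.1380590, Δλ=-3.8232834 rad; a=sin²(Δφ/2)+cosφ1·cosφ2·sin²(Δλ/2)=0.5269324840; c=2·atan2(√a, √(1-a))=1.624687376; dist=6371·c=10350.883 ≈ 10350.9 km; running total=23076.5 km
Leg 3 bearing: y=sinΔλ·cosφ2=0.45617437, x=cosφ1·sinφ2-sinφ1·cosφ2·cosΔλ=0.88825870; θ=atan2(y, x)=27.1832° ≈ 27.2°
Leg 4: φ1=0.7612655, φ2=0.8598522, Δφ=0.0985867, Δλ=-0.7636357 rad; a=sin²(Δφ/2)+cosφ1·cosφ2·sin²(Δλ/2)=0.0680174014; c=2·atan2(√a, √(1-a))=0.527704601; dist=6371·c=3362.006 ≈ 3362.0 km; running total=26438.5 km
Leg 4 bearing: y=sinΔλ·cosφ2=-0.45127200, x=cosφ1·sinφ2-sinφ1·cosφ2·cosΔλ=0.22342274; θ=atan2(y, x)=-63.6602° <0 so +360° → 296.3398° ≈ 296.3°
Leg 5: φ1=0.8598522, φ2=0.7104555, Δφ=-0.1493967, Δλ=0.8575675 rad; a=sin²(Δφ/2)+cosφ1·cosφ2·sin²(Δλ/2)=0.0910792266; c=2·atan2(√a, √(1-a))=0.613146307; dist=6371·c=3906.355 ≈ 3906.4 km; running total=30344.9 km
Leg 5 bearing: y=sinΔλ·cosφ2=0.57328908, x=cosφ1·sinφ2-sinφ1·cosφ2·cosΔλ=0.04974775; θ=atan2(y, x)=85.0405° ≈ 85.0°

Leg 1: dist=1584.1 km, bearing=209.8°
Leg 2: dist=11141.5 km, bearing=25.2°
Leg 3: dist=10350.9 km, bearing=27.2°
Leg 4: dist=3362.0 km, bearing=296.3°
Leg 5: dist=3906.4 km, bearing=85.0°
Total: 30344.9 km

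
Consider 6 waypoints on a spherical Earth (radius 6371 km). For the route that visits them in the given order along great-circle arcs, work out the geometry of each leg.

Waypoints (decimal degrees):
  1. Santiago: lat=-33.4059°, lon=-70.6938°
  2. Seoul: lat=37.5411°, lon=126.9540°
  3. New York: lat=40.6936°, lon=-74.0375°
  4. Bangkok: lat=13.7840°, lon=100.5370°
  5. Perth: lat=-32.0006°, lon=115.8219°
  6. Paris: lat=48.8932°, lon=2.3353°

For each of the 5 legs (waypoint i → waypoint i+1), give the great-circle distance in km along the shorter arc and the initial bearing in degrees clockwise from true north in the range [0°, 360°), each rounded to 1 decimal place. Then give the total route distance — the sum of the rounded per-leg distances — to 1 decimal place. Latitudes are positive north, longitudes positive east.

Leg 1: φ1=-0.5830429, φ2=0.6552158, Δφ=1.2382587, Δλ=3.4496049 rad; a=sin²(Δφ/2)+cosφ1·cosφ2·sin²(Δλ/2)=0.9831227295; c=2·atan2(√a, √(1-a))=2.881031092; dist=6371·c=18355.049 ≈ 18355.0 km; running total=18355.0 km
Leg 1 bearing: y=sinΔλ·cosφ2=-0.24038452, x=cosφ1·sinφ2-sinφ1·cosφ2·cosΔλ=0.09265526; θ=atan2(y, x)=-68.9210° <0 so +360° → 291.0790° ≈ 291.1°
Leg 2: φ1=0.6552158, φ2=0.7102373, Δφ=0.0550215, Δλ=-3.5079634 rad; a=sin²(Δφ/2)+cosφ1·cosφ2·sin²(Δλ/2)=0.5820020142; c=2·atan2(√a, √(1-a))=1.735544611; dist=6371·c=11057.155 ≈ 11057.2 km; running total=29412.2 km
Leg 2 bearing: y=sinΔλ·cosφ2=0.27161214, x=cosφ1·sinφ2-sinφ1·cosφ2·cosΔλ=0.94832986; θ=atan2(y, x)=15.9823° ≈ 16.0°
Leg 3: φ1=0.7102373, φ2=0.2405762, Δφ=-0.4696611, Δλ=3.0468998 rad; a=sin²(Δφ/2)+cosφ1·cosφ2·sin²(Δλ/2)=0.7888611178; c=2·atan2(√a, √(1-a))=2.186731673; dist=6371·c=13931.667 ≈ 13931.7 km; running total=43343.9 km
Leg 3 bearing: y=sinΔλ·cosφ2=0.09182839, x=cosφ1·sinφ2-sinφ1·cosφ2·cosΔλ=0.81105152; θ=atan2(y, x)=6.4596° ≈ 6.5°
Leg 4: φ1=0.2405762, φ2=-0.5585158, Δφ=-0.7990920, Δλ=0.2667718 rad; a=sin²(Δφ/2)+cosφ1·cosφ2·sin²(Δλ/2)=0.1658880941; c=2·atan2(√a, √(1-a))=0.838977584; dist=6371·c=5345.126 ≈ 5345.1 km; running total=48689.0 km
Leg 4 bearing: y=sinΔλ·cosφ2=0.22355999, x=cosφ1·sinφ2-sinφ1·cosφ2·cosΔλ=-0.70957584; θ=atan2(y, x)=162.5124° ≈ 162.5°
Leg 5: φ1=-0.5585158, φ2=0.8533473, Δφ=1.4118632, Δλ=-1.9807148 rad; a=sin²(Δφ/2)+cosφ1·cosφ2·sin²(Δλ/2)=0.8107496274; c=2·atan2(√a, √(1-a))=2.241451324; dist=6371·c=14280.286 ≈ 14280.3 km; running total=62969.3 km
Leg 5 bearing: y=sinΔλ·cosφ2=-0.60299590, x=cosφ1·sinφ2-sinφ1·cosφ2·cosΔλ=0.50013460; θ=atan2(y, x)=-50.3271° <0 so +360° → 309.6729° ≈ 309.7°

Leg 1: dist=18355.0 km, bearing=291.1°
Leg 2: dist=11057.2 km, bearing=16.0°
Leg 3: dist=13931.7 km, bearing=6.5°
Leg 4: dist=5345.1 km, bearing=162.5°
Leg 5: dist=14280.3 km, bearing=309.7°
Total: 62969.3 km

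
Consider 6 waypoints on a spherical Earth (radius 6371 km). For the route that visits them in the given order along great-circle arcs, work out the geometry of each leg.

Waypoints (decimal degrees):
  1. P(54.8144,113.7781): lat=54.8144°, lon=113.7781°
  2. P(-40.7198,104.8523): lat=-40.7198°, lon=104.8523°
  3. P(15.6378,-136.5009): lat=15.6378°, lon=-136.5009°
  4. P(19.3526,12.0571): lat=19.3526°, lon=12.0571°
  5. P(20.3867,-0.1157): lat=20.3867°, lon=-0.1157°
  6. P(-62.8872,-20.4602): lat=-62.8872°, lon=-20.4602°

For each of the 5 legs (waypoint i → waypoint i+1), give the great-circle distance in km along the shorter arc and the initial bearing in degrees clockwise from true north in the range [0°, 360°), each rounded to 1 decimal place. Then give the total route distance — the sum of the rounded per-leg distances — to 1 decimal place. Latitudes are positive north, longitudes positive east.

Leg 1: φ1=0.9566918, φ2=-0.7106946, Δφ=-1.6673863, Δλ=-0.1557846 rad; a=sin²(Δφ/2)+cosφ1·cosφ2·sin²(Δλ/2)=0.5508643084; c=2·atan2(√a, √(1-a))=1.672701226; dist=6371·c=10656.780 ≈ 10656.8 km; running total=10656.8 km
Leg 1 bearing: y=sinΔλ·cosφ2=-0.11759355, x=cosφ1·sinφ2-sinφ1·cosφ2·cosΔλ=-0.98783756; θ=atan2(y, x)=-173.2114° <0 so +360° → 186.7886° ≈ 186.8°
Leg 2: φ1=-0.7106946, φ2=0.2729311, Δφ=0.9836257, Δλ=-4.2124080 rad; a=sin²(Δφ/2)+cosφ1·cosφ2·sin²(Δλ/2)=0.7628730088; c=2·atan2(√a, √(1-a))=2.124388208; dist=6371·c=13534.477 ≈ 13534.5 km; running total=24191.3 km
Leg 2 bearing: y=sinΔλ·cosφ2=0.84510757, x=cosφ1·sinφ2-sinφ1·cosφ2·cosΔλ=-0.09687267; θ=atan2(y, x)=96.5391° ≈ 96.5°
Leg 3: φ1=0.2729311, φ2=0.3377666, Δφ=0.0648355, Δλ=2.5928262 rad; a=sin²(Δφ/2)+cosφ1·cosφ2·sin²(Δλ/2)=0.8429205286; c=2·atan2(√a, √(1-a))=2.326555090; dist=6371·c=14822.482 ≈ 14822.5 km; running total=39013.8 km
Leg 3 bearing: y=sinΔλ·cosφ2=0.49216129, x=cosφ1·sinφ2-sinφ1·cosφ2·cosΔλ=0.53609636; θ=atan2(y, x)=42.5534° ≈ 42.6°
Leg 4: φ1=0.3377666, φ2=0.3558150, Δφ=0.0180484, Δλ=-0.2124554 rad; a=sin²(Δφ/2)+cosφ1·cosφ2·sin²(Δλ/2)=0.0100238030; c=2·atan2(√a, √(1-a))=0.200573931; dist=6371·c=1277.857 ≈ 1277.9 km; running total=40291.7 km
Leg 4 bearing: y=sinΔλ·cosφ2=-0.19765305, x=cosφ1·sinφ2-sinφ1·cosφ2·cosΔλ=0.02503151; θ=atan2(y, x)=-82.7823° <0 so +360° → 277.2177° ≈ 277.2°
Leg 5: φ1=0.3558150, φ2=-1.0975887, Δφ=-1.4534037, Δλ=-0.3550785 rad; a=sin²(Δφ/2)+cosφ1·cosφ2·sin²(Δλ/2)=0.4547628827; c=2·atan2(√a, √(1-a))=1.480198204; dist=6371·c=9430.343 ≈ 9430.3 km; running total=49722.0 km
Leg 5 bearing: y=sinΔλ·cosφ2=-0.15844569, x=cosφ1·sinφ2-sinφ1·cosφ2·cosΔλ=-0.98321380; θ=atan2(y, x)=-170.8454° <0 so +360° → 189.1546° ≈ 189.2°

Leg 1: dist=10656.8 km, bearing=186.8°
Leg 2: dist=13534.5 km, bearing=96.5°
Leg 3: dist=14822.5 km, bearing=42.6°
Leg 4: dist=1277.9 km, bearing=277.2°
Leg 5: dist=9430.3 km, bearing=189.2°
Total: 49722.0 km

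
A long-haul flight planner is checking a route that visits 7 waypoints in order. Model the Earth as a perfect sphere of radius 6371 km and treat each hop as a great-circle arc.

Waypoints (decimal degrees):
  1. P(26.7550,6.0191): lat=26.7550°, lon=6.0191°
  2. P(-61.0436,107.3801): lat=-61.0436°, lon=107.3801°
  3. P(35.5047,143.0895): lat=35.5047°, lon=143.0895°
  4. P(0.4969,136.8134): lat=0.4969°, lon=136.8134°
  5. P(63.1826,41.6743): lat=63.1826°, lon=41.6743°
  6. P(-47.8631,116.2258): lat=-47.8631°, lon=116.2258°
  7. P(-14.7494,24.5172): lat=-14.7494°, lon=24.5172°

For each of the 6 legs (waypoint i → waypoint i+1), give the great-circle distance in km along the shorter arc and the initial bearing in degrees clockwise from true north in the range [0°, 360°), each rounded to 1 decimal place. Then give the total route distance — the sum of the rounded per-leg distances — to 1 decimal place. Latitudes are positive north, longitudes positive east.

Leg 1: dist=13190.4 km, bearing=147.3°
Leg 2: dist=11213.4 km, bearing=28.9°
Leg 3: dist=3946.5 km, bearing=190.9°
Leg 4: dist=10215.7 km, bearing=333.3°
Leg 5: dist=13958.6 km, bearing=127.4°
Leg 6: dist=8922.8 km, bearing=258.8°
Total: 61447.4 km

Leg 1: φ1=0.4669628, φ2=-1.0654118, Δφ=-1.5323746, Δλ=1.7690832 rad; a=sin²(Δφ/2)+cosφ1·cosφ2·sin²(Δλ/2)=0.7395300566; c=2·atan2(√a, √(1-a))=2.070379974; dist=6371·c=13190.391 ≈ 13190.4 km; running total=13190.4 km
Leg 1 bearing: y=sinΔλ·cosφ2=0.47465736, x=cosφ1·sinφ2-sinφ1·cosφ2·cosΔλ=-0.73837781; θ=atan2(y, x)=147.2655° ≈ 147.3°
Leg 2: φ1=-1.0654118, φ2=0.6196739, Δφ=1.6850857, Δλ=0.6232466 rad; a=sin²(Δφ/2)+cosφ1·cosφ2·sin²(Δλ/2)=0.5940706283; c=2·atan2(√a, √(1-a))=1.760065589; dist=6371·c=11213.378 ≈ 11213.4 km; running total=24403.8 km
Leg 2 bearing: y=sinΔλ·cosφ2=0.47515061, x=cosφ1·sinφ2-sinφ1·cosφ2·cosΔλ=0.85955498; θ=atan2(y, x)=28.9332° ≈ 28.9°
Leg 3: φ1=0.6196739, φ2=0.0086725, Δφ=-0.6110014, Δλ=-0.1095386 rad; a=sin²(Δφ/2)+cosφ1·cosφ2·sin²(Δλ/2)=0.0929024318; c=2·atan2(√a, √(1-a))=0.619454765; dist=6371·c=3946.546 ≈ 3946.5 km; running total=28350.3 km
Leg 3 bearing: y=sinΔλ·cosφ2=-0.10931558, x=cosφ1·sinφ2-sinφ1·cosφ2·cosΔλ=-0.57020732; θ=atan2(y, x)=-169.1474° <0 so +360° → 190.8526° ≈ 190.9°
Leg 4: φ1=0.0086725, φ2=1.1027444, Δφ=1.0940719, Δλ=-1.6604905 rad; a=sin²(Δφ/2)+cosφ1·cosφ2·sin²(Δλ/2)=0.5163349804; c=2·atan2(√a, √(1-a))=1.603472102; dist=6371·c=10215.721 ≈ 10215.7 km; running total=38566.0 km
Leg 4 bearing: y=sinΔλ·cosφ2=-0.44933505, x=cosφ1·sinφ2-sinφ1·cosφ2·cosΔλ=0.89276575; θ=atan2(y, x)=-26.7164° <0 so +360° → 333.2836° ≈ 333.3°
Leg 5: φ1=1.1027444, φ2=-0.8353687, Δφ=-1.9381131, Δλ=1.3011691 rad; a=sin²(Δφ/2)+cosφ1·cosφ2·sin²(Δλ/2)=0.7905825792; c=2·atan2(√a, √(1-a))=2.190956062; dist=6371·c=13958.581 ≈ 13958.6 km; running total=52524.6 km
Leg 5 bearing: y=sinΔλ·cosφ2=0.64666474, x=cosφ1·sinφ2-sinφ1·cosφ2·cosΔλ=-0.49403621; θ=atan2(y, x)=127.3790° ≈ 127.4°
Leg 6: φ1=-0.8353687, φ2=-0.2574256, Δφ=0.5779431, Δλ=-1.6006170 rad; a=sin²(Δφ/2)+cosφ1·cosφ2·sin²(Δλ/2)=0.4152768488; c=2·atan2(√a, √(1-a))=1.400528507; dist=6371·c=8922.767 ≈ 8922.8 km; running total=61447.4 km
Leg 6 bearing: y=sinΔλ·cosφ2=-0.96661865, x=cosφ1·sinφ2-sinφ1·cosφ2·cosΔλ=-0.19218828; θ=atan2(y, x)=-101.2452° <0 so +360° → 258.7548° ≈ 258.8°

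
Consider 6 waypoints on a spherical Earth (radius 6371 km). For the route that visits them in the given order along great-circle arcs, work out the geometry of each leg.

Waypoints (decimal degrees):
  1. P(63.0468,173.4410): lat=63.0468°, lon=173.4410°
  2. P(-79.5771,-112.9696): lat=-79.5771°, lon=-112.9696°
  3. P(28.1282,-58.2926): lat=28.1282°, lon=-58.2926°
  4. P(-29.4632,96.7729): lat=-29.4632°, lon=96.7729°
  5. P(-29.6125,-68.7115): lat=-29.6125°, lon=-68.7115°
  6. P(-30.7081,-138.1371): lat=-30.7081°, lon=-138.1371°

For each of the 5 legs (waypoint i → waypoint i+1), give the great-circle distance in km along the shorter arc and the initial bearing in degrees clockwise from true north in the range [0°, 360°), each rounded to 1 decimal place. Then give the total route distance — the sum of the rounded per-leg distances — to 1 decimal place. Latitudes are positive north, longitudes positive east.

Leg 1: dist=16523.0 km, bearing=160.5°
Leg 2: dist=12431.9 km, bearing=50.8°
Leg 3: dist=17585.4 km, bearing=99.5°
Leg 4: dist=13268.2 km, bearing=194.5°
Leg 5: dist=6560.6 km, bearing=249.9°
Total: 66369.1 km

Leg 1: φ1=1.1003742, φ2=-1.3888824, Δφ=-2.4892566, Δλ=-4.9988080 rad; a=sin²(Δφ/2)+cosφ1·cosφ2·sin²(Δλ/2)=0.9267509463; c=2·atan2(√a, √(1-a))=2.593465410; dist=6371·c=16522.968 ≈ 16523.0 km; running total=16523.0 km
Leg 1 bearing: y=sinΔλ·cosφ2=0.17354219, x=cosφ1·sinφ2-sinφ1·cosφ2·cosΔλ=-0.49134268; θ=atan2(y, x)=160.5468° ≈ 160.5°
Leg 2: φ1=-1.3888824, φ2=0.4909297, Δφ=1.8798121, Δλ=0.9542937 rad; a=sin²(Δφ/2)+cosφ1·cosφ2·sin²(Δλ/2)=0.6857099380; c=2·atan2(√a, √(1-a))=1.951334153; dist=6371·c=12431.9499 ≈ 12431.9 km; running total=28954.9 km
Leg 2 bearing: y=sinΔλ·cosφ2=0.71954298, x=cosφ1·sinφ2-sinφ1·cosφ2·cosΔλ=0.58677524; θ=atan2(y, x)=50.8033° ≈ 50.8°
Leg 3: φ1=0.4909297, φ2=-0.5142298, Δφ=-1.0051596, Δλ=2.7064035 rad; a=sin²(Δφ/2)+cosφ1·cosφ2·sin²(Δλ/2)=0.9640791761; c=2·atan2(√a, √(1-a))=2.760230039; dist=6371·c=17585.426 ≈ 17585.4 km; running total=46540.3 km
Leg 3 bearing: y=sinΔλ·cosφ2=0.36705947, x=cosφ1·sinφ2-sinφ1·cosφ2·cosΔλ=-0.06155825; θ=atan2(y, x)=99.5203° ≈ 99.5°
Leg 4: φ1=-0.5142298, φ2=-0.5168356, Δφ=-0.0026058, Δλ=-2.8882476 rad; a=sin²(Δφ/2)+cosφ1·cosφ2·sin²(Δλ/2)=0.7448714117; c=2·atan2(√a, √(1-a))=2.082591083; dist=6371·c=13268.188 ≈ 13268.2 km; running total=59808.5 km
Leg 4 bearing: y=sinΔλ·cosφ2=-0.21790632, x=cosφ1·sinφ2-sinφ1·cosφ2·cosΔλ=-0.84419714; θ=atan2(y, x)=-165.5266° <0 so +360° → 194.4734° ≈ 194.5°
Leg 5: φ1=-0.5168356, φ2=-0.5359575, Δφ=-0.0191218, Δλ=-1.2117053 rad; a=sin²(Δφ/2)+cosφ1·cosφ2·sin²(Δλ/2)=0.2424910048; c=2·atan2(√a, √(1-a))=1.029767690; dist=6371·c=6560.64995 ≈ 6560.6 km; running total=66369.1 km
Leg 5 bearing: y=sinΔλ·cosφ2=-0.80494043, x=cosφ1·sinφ2-sinφ1·cosφ2·cosΔλ=-0.29466485; θ=atan2(y, x)=-110.1062° <0 so +360° → 249.8938° ≈ 249.9°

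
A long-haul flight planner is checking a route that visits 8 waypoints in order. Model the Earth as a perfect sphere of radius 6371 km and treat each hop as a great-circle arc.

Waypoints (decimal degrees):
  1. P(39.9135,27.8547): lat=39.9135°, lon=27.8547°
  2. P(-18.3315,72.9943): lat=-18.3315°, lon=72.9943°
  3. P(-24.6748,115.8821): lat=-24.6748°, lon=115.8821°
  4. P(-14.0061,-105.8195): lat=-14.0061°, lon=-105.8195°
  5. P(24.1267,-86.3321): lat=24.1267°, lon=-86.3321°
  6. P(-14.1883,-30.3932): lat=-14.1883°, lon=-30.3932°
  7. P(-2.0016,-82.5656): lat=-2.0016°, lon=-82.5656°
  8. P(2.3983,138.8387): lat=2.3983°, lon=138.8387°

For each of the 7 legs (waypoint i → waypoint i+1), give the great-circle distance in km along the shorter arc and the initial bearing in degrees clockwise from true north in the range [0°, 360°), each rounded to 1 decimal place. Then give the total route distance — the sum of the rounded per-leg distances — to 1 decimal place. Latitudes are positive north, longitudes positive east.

Leg 1: dist=7987.5 km, bearing=134.9°
Leg 2: dist=4474.9 km, bearing=106.8°
Leg 3: dist=13773.2 km, bearing=129.0°
Leg 4: dist=4739.2 km, bearing=26.7°
Leg 5: dist=7417.9 km, bearing=119.0°
Leg 6: dist=5885.6 km, bearing=278.4°
Leg 7: dist=15414.5 km, bearing=271.4°
Total: 59692.8 km

Leg 1: φ1=0.6966220, φ2=-0.3199450, Δφ=-1.0165670, Δλ=0.7878346 rad; a=sin²(Δφ/2)+cosφ1·cosφ2·sin²(Δλ/2)=0.3441102224; c=2·atan2(√a, √(1-a))=1.253730957; dist=6371·c=7987.520 ≈ 7987.5 km; running total=7987.5 km
Leg 1 bearing: y=sinΔλ·cosφ2=0.67285645, x=cosφ1·sinφ2-sinφ1·cosφ2·cosΔλ=-0.67086340; θ=atan2(y, x)=134.9150° ≈ 134.9°
Leg 2: φ1=-0.3199450, φ2=-0.4306565, Δφ=-0.1107115, Δλ=0.7485333 rad; a=sin²(Δφ/2)+cosφ1·cosφ2·sin²(Δλ/2)=0.1183499581; c=2·atan2(√a, √(1-a))=0.702390372; dist=6371·c=4474.929 ≈ 4474.9 km; running total=12462.4 km
Leg 2 bearing: y=sinΔλ·cosφ2=0.61842377, x=cosφ1·sinφ2-sinφ1·cosφ2·cosΔλ=-0.18688237; θ=atan2(y, x)=106.8144° ≈ 106.8°
Leg 3: φ1=-0.4306565, φ2=-0.2444526, Δφ=0.1862039, Δλ=-3.8694229 rad; a=sin²(Δφ/2)+cosφ1·cosφ2·sin²(Δλ/2)=0.7786196351; c=2·atan2(√a, √(1-a))=2.161853633; dist=6371·c=13773.169 ≈ 13773.2 km; running total=26235.6 km
Leg 3 bearing: y=sinΔλ·cosφ2=0.64547326, x=cosφ1·sinφ2-sinφ1·cosφ2·cosΔλ=-0.52234918; θ=atan2(y, x)=128.9815° ≈ 129.0°
Leg 4: φ1=-0.2444526, φ2=0.4210904, Δφ=0.6655429, Δλ=0.3401193 rad; a=sin²(Δφ/2)+cosφ1·cosφ2·sin²(Δλ/2)=0.1320724698; c=2·atan2(√a, √(1-a))=0.743867756; dist=6371·c=4739.181 ≈ 4739.2 km; running total=30974.8 km
Leg 4 bearing: y=sinΔλ·cosφ2=0.30445756, x=cosφ1·sinφ2-sinφ1·cosφ2·cosΔλ=0.60483297; θ=atan2(y, x)=26.7195° ≈ 26.7°
Leg 5: φ1=0.4210904, φ2=-0.2476326, Δφ=-0.6687229, Δλ=0.9763180 rad; a=sin²(Δφ/2)+cosφ1·cosφ2·sin²(Δλ/2)=0.3023159150; c=2·atan2(√a, √(1-a))=1.164327682; dist=6371·c=7417.932 ≈ 7417.9 km; running total=38392.7 km
Leg 5 bearing: y=sinΔλ·cosφ2=0.80316954, x=cosφ1·sinφ2-sinφ1·cosφ2·cosΔλ=-0.44564862; θ=atan2(y, x)=119.0242° ≈ 119.0°
Leg 6: φ1=-0.2476326, φ2=-0.0349345, Δφ=0.2126980, Δλ=-0.9105802 rad; a=sin²(Δφ/2)+cosφ1·cosφ2·sin²(Δλ/2)=0.1986111082; c=2·atan2(√a, √(1-a))=0.923818448; dist=6371·c=5885.647 ≈ 5885.6 km; running total=44278.3 km
Leg 6 bearing: y=sinΔλ·cosφ2=-0.78937775, x=cosφ1·sinφ2-sinφ1·cosφ2·cosΔλ=0.11636889; θ=atan2(y, x)=-81.6139° <0 so +360° → 278.3861° ≈ 278.4°
Leg 7: φ1=-0.0349345, φ2=0.0418582, Δφ=0.0767927, Δλ=3.8642340 rad; a=sin²(Δφ/2)+cosφ1·cosφ2·sin²(Δλ/2)=0.8752043809; c=2·atan2(√a, √(1-a))=2.419476612; dist=6371·c=15414.485 ≈ 15414.5 km; running total=59692.8 km
Leg 7 bearing: y=sinΔλ·cosφ2=-0.66078885, x=cosφ1·sinφ2-sinφ1·cosφ2·cosΔλ=0.01564572; θ=atan2(y, x)=-88.6436° <0 so +360° → 271.3564° ≈ 271.4°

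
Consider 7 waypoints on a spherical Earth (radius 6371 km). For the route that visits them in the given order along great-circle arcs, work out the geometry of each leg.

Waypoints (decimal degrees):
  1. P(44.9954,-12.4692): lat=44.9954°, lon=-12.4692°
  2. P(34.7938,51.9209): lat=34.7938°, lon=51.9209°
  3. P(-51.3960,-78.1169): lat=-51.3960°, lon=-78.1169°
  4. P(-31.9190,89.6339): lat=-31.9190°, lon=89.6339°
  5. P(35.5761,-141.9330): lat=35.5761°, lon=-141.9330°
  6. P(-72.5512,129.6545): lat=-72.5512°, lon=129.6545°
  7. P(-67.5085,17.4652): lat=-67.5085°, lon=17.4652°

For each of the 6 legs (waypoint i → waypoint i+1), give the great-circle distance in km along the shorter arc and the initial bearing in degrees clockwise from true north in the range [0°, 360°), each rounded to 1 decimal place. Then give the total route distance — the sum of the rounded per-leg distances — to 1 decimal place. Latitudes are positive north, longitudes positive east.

Leg 1: φ1=0.7853179, φ2=0.6072664, Δφ=-0.1780515, Δλ=1.1238193 rad; a=sin²(Δφ/2)+cosφ1·cosφ2·sin²(Δλ/2)=0.1727619760; c=2·atan2(√a, √(1-a))=0.857306897; dist=6371·c=5461.902 ≈ 5461.9 km; running total=5461.9 km
Leg 1 bearing: y=sinΔλ·cosφ2=0.74053343, x=cosφ1·sinφ2-sinφ1·cosφ2·cosΔλ=0.15254945; θ=atan2(y, x)=78.3599° ≈ 78.4°
Leg 2: φ1=0.6072664, φ2=-0.8970294, Δφ=-1.5042958, Δλ=-2.2695878 rad; a=sin²(Δφ/2)+cosφ1·cosφ2·sin²(Δλ/2)=0.8877707191; c=2·atan2(√a, √(1-a))=2.458368631; dist=6371·c=15662.267 ≈ 15662.3 km; running total=21124.2 km
Leg 2 bearing: y=sinΔλ·cosφ2=-0.47769660, x=cosφ1·sinφ2-sinφ1·cosφ2·cosΔλ=-0.41272441; θ=atan2(y, x)=-130.8266° <0 so +360° → 229.1734° ≈ 229.2°
Leg 3: φ1=-0.8970294, φ2=-0.5570916, Δφ=0.3399378, Δλ=2.9278038 rad; a=sin²(Δφ/2)+cosφ1·cosφ2·sin²(Δλ/2)=0.5521770212; c=2·atan2(√a, √(1-a))=1.675340702; dist=6371·c=10673.596 ≈ 10673.6 km; running total=31797.8 km
Leg 3 bearing: y=sinΔλ·cosφ2=0.18008406, x=cosφ1·sinφ2-sinφ1·cosφ2·cosΔλ=-0.97810018; θ=atan2(y, x)=169.5678° ≈ 169.6°
Leg 4: φ1=-0.5570916, φ2=0.6209201, Δφ=1.1780117, Δλ=-4.0416048 rad; a=sin²(Δφ/2)+cosφ1·cosφ2·sin²(Δλ/2)=0.8683652842; c=2·atan2(√a, √(1-a))=2.399018759; dist=6371·c=15284.149 ≈ 15284.1 km; running total=47081.9 km
Leg 4 bearing: y=sinΔλ·cosφ2=0.63712002, x=cosφ1·sinφ2-sinφ1·cosφ2·cosΔλ=0.22650860; θ=atan2(y, x)=70.4287° ≈ 70.4°
Leg 5: φ1=0.6209201, φ2=-1.2662573, Δφ=-1.8871774, Δλ=4.7400961 rad; a=sin²(Δφ/2)+cosφ1·cosφ2·sin²(Δλ/2)=0.7741283417; c=2·atan2(√a, √(1-a))=2.151074603; dist=6371·c=13704.496 ≈ 13704.5 km; running total=60786.4 km
Leg 5 bearing: y=sinΔλ·cosφ2=-0.29973834, x=cosφ1·sinφ2-sinφ1·cosφ2·cosΔλ=-0.78075062; θ=atan2(y, x)=-158.9977° <0 so +360° → 201.0023° ≈ 201.0°
Leg 6: φ1=-1.2662573, φ2=-1.1782456, Δφ=0.0880117, Δλ=-1.9580727 rad; a=sin²(Δφ/2)+cosφ1·cosφ2·sin²(Δλ/2)=0.0809499193; c=2·atan2(√a, √(1-a))=0.577005121; dist=6371·c=3676.100 ≈ 3676.1 km; running total=64462.5 km
Leg 6 bearing: y=sinΔλ·cosφ2=-0.35421542, x=cosφ1·sinφ2-sinφ1·cosφ2·cosΔλ=-0.41487294; θ=atan2(y, x)=-139.5095° <0 so +360° → 220.4905° ≈ 220.5°

Leg 1: dist=5461.9 km, bearing=78.4°
Leg 2: dist=15662.3 km, bearing=229.2°
Leg 3: dist=10673.6 km, bearing=169.6°
Leg 4: dist=15284.1 km, bearing=70.4°
Leg 5: dist=13704.5 km, bearing=201.0°
Leg 6: dist=3676.1 km, bearing=220.5°
Total: 64462.5 km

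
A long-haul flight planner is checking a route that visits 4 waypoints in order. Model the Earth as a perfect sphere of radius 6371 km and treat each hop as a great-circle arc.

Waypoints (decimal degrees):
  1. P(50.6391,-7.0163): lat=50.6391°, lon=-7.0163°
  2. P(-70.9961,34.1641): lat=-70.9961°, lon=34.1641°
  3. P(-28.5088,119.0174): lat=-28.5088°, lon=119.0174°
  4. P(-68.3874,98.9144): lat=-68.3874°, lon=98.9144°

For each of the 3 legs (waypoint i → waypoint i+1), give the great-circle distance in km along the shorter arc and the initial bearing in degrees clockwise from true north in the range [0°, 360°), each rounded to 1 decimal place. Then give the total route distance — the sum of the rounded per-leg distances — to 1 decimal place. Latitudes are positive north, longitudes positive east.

Leg 1: φ1=0.8838190, φ2=-1.2391157, Δφ=-2.1229347, Δλ=0.7187336 rad; a=sin²(Δφ/2)+cosφ1·cosφ2·sin²(Δλ/2)=0.7877965537; c=2·atan2(√a, √(1-a))=2.184125594; dist=6371·c=13915.064 ≈ 13915.1 km; running total=13915.1 km
Leg 1 bearing: y=sinΔλ·cosφ2=0.21440688, x=cosφ1·sinφ2-sinφ1·cosφ2·cosΔλ=-0.78912753; θ=atan2(y, x)=164.7996° ≈ 164.8°
Leg 2: φ1=-1.2391157, φ2=-0.4975724, Δφ=0.7415433, Δλ=1.4809695 rad; a=sin²(Δφ/2)+cosφ1·cosφ2·sin²(Δλ/2)=0.2615256526; c=2·atan2(√a, √(1-a))=1.073616507; dist=6371·c=6840.011 ≈ 6840.0 km; running total=20755.1 km
Leg 2 bearing: y=sinΔλ·cosφ2=0.87520097, x=cosφ1·sinφ2-sinφ1·cosφ2·cosΔλ=-0.08089011; θ=atan2(y, x)=95.2805° ≈ 95.3°
Leg 3: φ1=-0.4975724, φ2=-1.1935853, Δφ=-0.6960129, Δλ=-0.3508635 rad; a=sin²(Δφ/2)+cosφ1·cosφ2·sin²(Δλ/2)=0.1261571578; c=2·atan2(√a, √(1-a))=0.726226258; dist=6371·c=4626.787 ≈ 4626.8 km; running total=25381.9 km
Leg 3 bearing: y=sinΔλ·cosφ2=-0.12659795, x=cosφ1·sinφ2-sinφ1·cosφ2·cosΔλ=-0.65187351; θ=atan2(y, x)=-169.0096° <0 so +360° → 190.9904° ≈ 191.0°

Leg 1: dist=13915.1 km, bearing=164.8°
Leg 2: dist=6840.0 km, bearing=95.3°
Leg 3: dist=4626.8 km, bearing=191.0°
Total: 25381.9 km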